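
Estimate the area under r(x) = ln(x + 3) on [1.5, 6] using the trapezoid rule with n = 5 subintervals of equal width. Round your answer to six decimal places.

Δx = (6 − 1.5)/5 = 0.9.
r(1.5) ≈ 1.504077, r(2.4) ≈ 1.686399, r(3.3) ≈ 1.840550, r(4.2) ≈ 1.974081, r(5.1) ≈ 2.091864, r(6) ≈ 2.197225.
T_5 = (Δx/2)·[r(x_0) + 2r(x_1) + ... + 2r(x_{4}) + r(x_5)].
Sum ≈ 8.499190.

8.499190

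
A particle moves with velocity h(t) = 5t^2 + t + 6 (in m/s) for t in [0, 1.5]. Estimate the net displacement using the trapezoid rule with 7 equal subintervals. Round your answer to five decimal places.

15.80740

Δt = (1.5 − 0)/7 = 3/14.
h(0) = 6, h(3/14) = 1263/196, h(3/7) = 360/49, h(9/14) = 1707/196, h(6/7) = 516/49, h(15/14) = 2511/196, h(9/7) = 762/49, h(1.5) = 18.75.
T_7 = (Δt/2)·[h(t_0) + 2h(t_1) + ... + 2h(t_{6}) + h(t_7)].
Sum ≈ 15.80740.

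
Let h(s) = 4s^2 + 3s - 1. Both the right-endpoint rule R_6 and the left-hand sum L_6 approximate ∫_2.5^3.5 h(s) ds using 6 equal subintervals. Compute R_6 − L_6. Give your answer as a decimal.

4.5

R_6 ≈ 46.6018519.
L_6 ≈ 42.1018519.
R_6 − L_6 = 4.5.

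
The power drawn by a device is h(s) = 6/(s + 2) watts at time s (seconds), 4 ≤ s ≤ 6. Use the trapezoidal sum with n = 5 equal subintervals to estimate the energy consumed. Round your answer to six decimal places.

1.727064

Δs = (6 − 4)/5 = 0.4.
h(4) = 1, h(4.4) = 0.9375, h(4.8) = 15/17, h(5.2) = 5/6, h(5.6) = 15/19, h(6) = 0.75.
T_5 = (Δs/2)·[h(s_0) + 2h(s_1) + ... + 2h(s_{4}) + h(s_5)].
Sum ≈ 1.727064.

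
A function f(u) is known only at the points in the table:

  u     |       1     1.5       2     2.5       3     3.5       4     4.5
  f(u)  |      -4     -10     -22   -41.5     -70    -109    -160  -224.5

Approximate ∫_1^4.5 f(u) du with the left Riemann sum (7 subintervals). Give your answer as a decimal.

Δu = 0.5.
Sum = 0.5·[(-4) + (-10) + (-22) + (-41.5) + (-70) + (-109) + (-160)] = -208.25.

-208.25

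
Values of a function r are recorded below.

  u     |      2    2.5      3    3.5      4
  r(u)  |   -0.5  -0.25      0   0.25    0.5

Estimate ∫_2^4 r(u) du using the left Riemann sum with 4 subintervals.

-0.25

Δu = 0.5.
Sum = 0.5·[(-0.5) + (-0.25) + 0 + 0.25] = -0.25.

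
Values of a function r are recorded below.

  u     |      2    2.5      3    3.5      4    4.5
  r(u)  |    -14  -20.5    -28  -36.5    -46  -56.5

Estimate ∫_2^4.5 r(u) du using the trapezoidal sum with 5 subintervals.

Δu = 0.5.
T_5 = (0.5/2)·[(-14) + 2·(-20.5) + 2·(-28) + 2·(-36.5) + 2·(-46) + (-56.5)] = -83.125.

-83.125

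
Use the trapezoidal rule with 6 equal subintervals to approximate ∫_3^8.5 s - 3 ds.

Δs = (8.5 − 3)/6 = 11/12.
f(3) = 0, f(47/12) = 11/12, f(29/6) = 11/6, f(5.75) = 2.75, f(20/3) = 11/3, f(91/12) = 55/12, f(8.5) = 5.5.
T_6 = (Δs/2)·[f(s_0) + 2f(s_1) + ... + 2f(s_{5}) + f(s_6)].
Sum = 15.125.

15.125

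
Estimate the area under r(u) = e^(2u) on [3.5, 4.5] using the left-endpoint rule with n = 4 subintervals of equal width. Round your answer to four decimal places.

2700.1006

Δu = (4.5 − 3.5)/4 = 0.25.
Left endpoints: 3.5, 3.75, 4, 4.25.
r(3.5) ≈ 1096.6332, r(3.75) ≈ 1808.0424, r(4) ≈ 2980.9580, r(4.25) ≈ 4914.7688.
Sum = Δu · [r(3.5) + r(3.75) + r(4) + r(4.25)].
Sum ≈ 2700.1006.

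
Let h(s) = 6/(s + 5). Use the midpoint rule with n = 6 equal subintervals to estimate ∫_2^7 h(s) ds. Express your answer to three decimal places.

3.232

Δs = (7 − 2)/6 = 5/6.
Midpoints: 29/12, 3.25, 49/12, 59/12, 5.75, 79/12.
h(29/12) = 72/89, h(3.25) = 8/11, h(49/12) = 72/109, h(59/12) = 72/119, h(5.75) = 24/43, h(79/12) = 72/139.
Sum = Δs · [h(29/12) + h(3.25) + h(49/12) + ...].
Sum ≈ 3.232.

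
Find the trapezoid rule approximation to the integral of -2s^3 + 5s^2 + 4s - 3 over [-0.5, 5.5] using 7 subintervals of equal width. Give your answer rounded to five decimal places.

-145.34694

Δs = (5.5 − (-0.5))/7 = 6/7.
f(-0.5) = -3.5, f(5/14) = -703/686, f(17/14) = 3875/686, f(29/14) = 6149/686, f(41/14) = 935/686, f(53/14) = -16951/686, f(65/14) = -52693/686, f(5.5) = -162.5.
T_7 = (Δs/2)·[f(s_0) + 2f(s_1) + ... + 2f(s_{6}) + f(s_7)].
Sum ≈ -145.34694.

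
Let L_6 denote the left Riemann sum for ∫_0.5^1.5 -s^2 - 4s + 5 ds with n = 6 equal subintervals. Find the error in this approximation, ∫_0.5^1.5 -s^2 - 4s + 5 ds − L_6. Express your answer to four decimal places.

Exact integral: ∫_0.5^1.5 f(s) ds ≈ -0.083333.
L_6 ≈ 0.412037.
Error ≈ -0.083333 − 0.412037 ≈ -0.4954.

-0.4954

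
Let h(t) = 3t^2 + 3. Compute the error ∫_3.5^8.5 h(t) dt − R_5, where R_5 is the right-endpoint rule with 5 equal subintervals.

-92.5

Exact integral: ∫_3.5^8.5 h(t) dt = 586.25.
R_5 = 678.75.
Error = 586.25 − 678.75 = -92.5.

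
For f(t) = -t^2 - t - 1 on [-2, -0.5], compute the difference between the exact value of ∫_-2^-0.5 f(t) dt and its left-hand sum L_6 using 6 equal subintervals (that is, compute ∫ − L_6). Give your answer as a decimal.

Exact integral: ∫_-2^-0.5 f(t) dt = -2.25.
L_6 = -2.546875.
Error = -2.25 − (-2.546875) = 0.296875.

0.296875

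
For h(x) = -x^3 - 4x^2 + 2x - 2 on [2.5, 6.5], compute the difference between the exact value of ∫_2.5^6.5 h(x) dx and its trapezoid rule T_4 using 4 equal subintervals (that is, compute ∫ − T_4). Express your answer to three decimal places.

11.667

Exact integral: ∫_2.5^6.5 h(x) dx ≈ -753.83333.
T_4 = -765.5.
Error ≈ -753.83333 − (-765.5) ≈ 11.667.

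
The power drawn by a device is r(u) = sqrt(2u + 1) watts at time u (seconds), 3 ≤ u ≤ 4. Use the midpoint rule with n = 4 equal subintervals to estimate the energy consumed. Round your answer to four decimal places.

2.8267

Δu = (4 − 3)/4 = 0.25.
Midpoints: 3.125, 3.375, 3.625, 3.875.
r(3.125) ≈ 2.6926, r(3.375) ≈ 2.7839, r(3.625) ≈ 2.8723, r(3.875) ≈ 2.9580.
Sum = Δu · [r(3.125) + r(3.375) + r(3.625) + r(3.875)].
Sum ≈ 2.8267.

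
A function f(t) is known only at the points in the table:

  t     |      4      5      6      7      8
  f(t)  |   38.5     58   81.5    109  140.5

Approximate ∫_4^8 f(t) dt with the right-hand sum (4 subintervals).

Δt = 1.
Sum = 1·[58 + 81.5 + 109 + 140.5] = 389.

389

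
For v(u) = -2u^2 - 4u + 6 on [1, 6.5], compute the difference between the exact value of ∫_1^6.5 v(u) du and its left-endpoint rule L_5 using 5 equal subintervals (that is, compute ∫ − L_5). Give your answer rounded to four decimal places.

-55.2567

Exact integral: ∫_1^6.5 v(u) du ≈ -231.916667.
L_5 = -176.66.
Error ≈ -231.916667 − (-176.66) ≈ -55.2567.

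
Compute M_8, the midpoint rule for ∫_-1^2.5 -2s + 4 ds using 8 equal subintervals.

8.75

Δs = (2.5 − (-1))/8 = 0.4375.
Midpoints: -0.78125, -0.34375, 0.09375, 0.53125, 0.96875, 1.40625, 1.84375, 2.28125.
f(-0.78125) = 5.5625, f(-0.34375) = 4.6875, f(0.09375) = 3.8125, f(0.53125) = 2.9375, f(0.96875) = 2.0625, f(1.40625) = 1.1875, f(1.84375) = 0.3125, f(2.28125) = -0.5625.
Sum = Δs · [f(-0.78125) + f(-0.34375) + f(0.09375) + ...].
Sum = 8.75.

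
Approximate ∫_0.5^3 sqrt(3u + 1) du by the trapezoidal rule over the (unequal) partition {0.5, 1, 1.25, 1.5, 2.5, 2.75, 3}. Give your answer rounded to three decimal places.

Subinterval widths: 0.5, 0.25, 0.25, 1, 0.25, 0.25.
f(0.5) ≈ 1.581, f(1) ≈ 2.000, f(1.25) ≈ 2.179, f(1.5) ≈ 2.345, f(2.5) ≈ 2.915, f(2.75) ≈ 3.041, f(3) ≈ 3.162.
On each subinterval the trapezoid contributes (Δu_i/2)·[f(u_{i-1}) + f(u_i)].
Sum ≈ 6.134.

6.134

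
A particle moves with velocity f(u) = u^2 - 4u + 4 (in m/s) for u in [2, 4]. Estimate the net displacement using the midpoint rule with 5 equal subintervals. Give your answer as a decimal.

Δu = (4 − 2)/5 = 0.4.
Midpoints: 2.2, 2.6, 3, 3.4, 3.8.
f(2.2) = 0.04, f(2.6) = 0.36, f(3) = 1, f(3.4) = 1.96, f(3.8) = 3.24.
Sum = Δu · [f(2.2) + f(2.6) + f(3) + f(3.4) + f(3.8)].
Sum = 2.64.

2.64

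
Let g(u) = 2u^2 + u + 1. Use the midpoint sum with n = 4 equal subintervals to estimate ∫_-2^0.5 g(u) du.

5.87890625

Δu = (0.5 − (-2))/4 = 0.625.
Midpoints: -1.6875, -1.0625, -0.4375, 0.1875.
g(-1.6875) = 5.0078125, g(-1.0625) = 2.1953125, g(-0.4375) = 0.9453125, g(0.1875) = 1.2578125.
Sum = Δu · [g(-1.6875) + g(-1.0625) + g(-0.4375) + g(0.1875)].
Sum = 5.87890625.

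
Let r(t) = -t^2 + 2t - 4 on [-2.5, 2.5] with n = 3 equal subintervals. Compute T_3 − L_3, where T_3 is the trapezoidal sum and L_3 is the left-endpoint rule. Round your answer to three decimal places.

8.333

T_3 ≈ -32.73148.
L_3 ≈ -41.06481.
T_3 − L_3 ≈ 8.333.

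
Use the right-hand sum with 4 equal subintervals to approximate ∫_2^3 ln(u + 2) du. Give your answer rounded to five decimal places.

1.52964

Δu = (3 − 2)/4 = 0.25.
Right endpoints: 2.25, 2.5, 2.75, 3.
f(2.25) ≈ 1.44692, f(2.5) ≈ 1.50408, f(2.75) ≈ 1.55814, f(3) ≈ 1.60944.
Sum = Δu · [f(2.25) + f(2.5) + f(2.75) + f(3)].
Sum ≈ 1.52964.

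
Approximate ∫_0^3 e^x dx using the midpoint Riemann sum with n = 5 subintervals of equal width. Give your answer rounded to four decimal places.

18.8022

Δx = (3 − 0)/5 = 0.6.
Midpoints: 0.3, 0.9, 1.5, 2.1, 2.7.
f(0.3) ≈ 1.3499, f(0.9) ≈ 2.4596, f(1.5) ≈ 4.4817, f(2.1) ≈ 8.1662, f(2.7) ≈ 14.8797.
Sum = Δx · [f(0.3) + f(0.9) + f(1.5) + f(2.1) + f(2.7)].
Sum ≈ 18.8022.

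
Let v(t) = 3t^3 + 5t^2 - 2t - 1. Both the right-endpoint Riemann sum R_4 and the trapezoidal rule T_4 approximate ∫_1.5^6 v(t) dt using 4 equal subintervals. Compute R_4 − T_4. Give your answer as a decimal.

R_4 ≈ 1769.774414.
T_4 ≈ 1321.110352.
R_4 − T_4 = 448.6640625.

448.6640625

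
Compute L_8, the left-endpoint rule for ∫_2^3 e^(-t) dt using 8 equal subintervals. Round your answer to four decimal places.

Δt = (3 − 2)/8 = 0.125.
Left endpoints: 2, 2.125, 2.25, 2.375, 2.5, 2.625, 2.75, 2.875.
f(2) ≈ 0.1353, f(2.125) ≈ 0.1194, f(2.25) ≈ 0.1054, f(2.375) ≈ 0.0930, f(2.5) ≈ 0.0821, f(2.625) ≈ 0.0724, f(2.75) ≈ 0.0639, f(2.875) ≈ 0.0564.
Sum = Δt · [f(2) + f(2.125) + f(2.25) + ...].
Sum ≈ 0.0910.

0.0910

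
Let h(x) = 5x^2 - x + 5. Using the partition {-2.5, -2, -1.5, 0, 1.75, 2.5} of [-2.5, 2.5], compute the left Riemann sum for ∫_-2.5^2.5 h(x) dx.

82.171875

Subinterval widths: 0.5, 0.5, 1.5, 1.75, 0.75.
Left endpoints: -2.5, -2, -1.5, 0, 1.75.
h(-2.5) = 38.75, h(-2) = 27, h(-1.5) = 17.75, h(0) = 5, h(1.75) = 18.5625.
Sum = Σ Δx_i · h(x_i).
Sum = 82.171875.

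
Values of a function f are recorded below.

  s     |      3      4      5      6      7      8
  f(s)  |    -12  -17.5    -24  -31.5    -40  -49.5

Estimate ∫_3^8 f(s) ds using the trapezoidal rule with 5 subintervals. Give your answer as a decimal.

Δs = 1.
T_5 = (1/2)·[(-12) + 2·(-17.5) + 2·(-24) + 2·(-31.5) + 2·(-40) + (-49.5)] = -143.75.

-143.75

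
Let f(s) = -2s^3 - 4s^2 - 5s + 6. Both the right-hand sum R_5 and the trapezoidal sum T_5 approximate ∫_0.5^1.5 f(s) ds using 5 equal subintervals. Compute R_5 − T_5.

R_5 = -7.85.
T_5 = -5.9.
R_5 − T_5 = -1.95.

-1.95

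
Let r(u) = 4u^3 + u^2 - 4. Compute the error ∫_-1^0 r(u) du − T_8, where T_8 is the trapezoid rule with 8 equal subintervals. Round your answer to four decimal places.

0.0130

Exact integral: ∫_-1^0 r(u) du ≈ -4.666667.
T_8 = -4.6796875.
Error ≈ -4.666667 − (-4.6796875) ≈ 0.0130.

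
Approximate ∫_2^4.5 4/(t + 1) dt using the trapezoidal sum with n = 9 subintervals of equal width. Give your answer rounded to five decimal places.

Δt = (4.5 − 2)/9 = 5/18.
f(2) = 4/3, f(41/18) = 72/59, f(23/9) = 1.125, f(17/6) = 24/23, f(28/9) = 36/37, f(61/18) = 72/79, f(11/3) = 6/7, f(71/18) = 72/89, f(38/9) = 36/47, f(4.5) = 8/11.
T_9 = (Δt/2)·[f(t_0) + 2f(t_1) + ... + 2f(t_{8}) + f(t_9)].
Sum ≈ 2.42655.

2.42655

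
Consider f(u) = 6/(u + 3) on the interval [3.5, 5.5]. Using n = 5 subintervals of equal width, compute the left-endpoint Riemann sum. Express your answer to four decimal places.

1.6538

Δu = (5.5 − 3.5)/5 = 0.4.
Left endpoints: 3.5, 3.9, 4.3, 4.7, 5.1.
f(3.5) = 12/13, f(3.9) = 20/23, f(4.3) = 60/73, f(4.7) = 60/77, f(5.1) = 20/27.
Sum = Δu · [f(3.5) + f(3.9) + f(4.3) + f(4.7) + f(5.1)].
Sum ≈ 1.6538.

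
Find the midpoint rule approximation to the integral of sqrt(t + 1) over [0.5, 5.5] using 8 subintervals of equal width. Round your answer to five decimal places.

9.82656

Δt = (5.5 − 0.5)/8 = 0.625.
Midpoints: 0.8125, 1.4375, 2.0625, 2.6875, 3.3125, 3.9375, 4.5625, 5.1875.
f(0.8125) ≈ 1.34629, f(1.4375) ≈ 1.56125, f(2.0625) ≈ 1.75000, f(2.6875) ≈ 1.92029, f(3.3125) ≈ 2.07666, f(3.9375) ≈ 2.22205, f(4.5625) ≈ 2.35850, f(5.1875) ≈ 2.48747.
Sum = Δt · [f(0.8125) + f(1.4375) + f(2.0625) + ...].
Sum ≈ 9.82656.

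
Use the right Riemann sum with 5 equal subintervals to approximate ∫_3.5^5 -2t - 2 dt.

-16.2

Δt = (5 − 3.5)/5 = 0.3.
Right endpoints: 3.8, 4.1, 4.4, 4.7, 5.
f(3.8) = -9.6, f(4.1) = -10.2, f(4.4) = -10.8, f(4.7) = -11.4, f(5) = -12.
Sum = Δt · [f(3.8) + f(4.1) + f(4.4) + f(4.7) + f(5)].
Sum = -16.2.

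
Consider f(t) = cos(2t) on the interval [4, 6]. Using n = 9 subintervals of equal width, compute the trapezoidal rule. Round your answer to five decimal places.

-0.75036

Δt = (6 − 4)/9 = 2/9.
f(4) ≈ -0.14550, f(38/9) ≈ -0.55675, f(40/9) ≈ -0.85982, f(14/3) ≈ -0.99582, f(44/9) ≈ -0.93834, f(46/9) ≈ -0.69854, f(16/3) ≈ -0.32301, f(50/9) ≈ 0.11528, f(52/9) ≈ 0.53117, f(6) ≈ 0.84385.
T_9 = (Δt/2)·[f(t_0) + 2f(t_1) + ... + 2f(t_{8}) + f(t_9)].
Sum ≈ -0.75036.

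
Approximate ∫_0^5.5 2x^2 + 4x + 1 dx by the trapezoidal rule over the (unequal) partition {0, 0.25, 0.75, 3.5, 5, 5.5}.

185.0625

Subinterval widths: 0.25, 0.5, 2.75, 1.5, 0.5.
f(0) = 1, f(0.25) = 2.125, f(0.75) = 5.125, f(3.5) = 39.5, f(5) = 71, f(5.5) = 83.5.
On each subinterval the trapezoid contributes (Δx_i/2)·[f(x_{i-1}) + f(x_i)].
Sum = 185.0625.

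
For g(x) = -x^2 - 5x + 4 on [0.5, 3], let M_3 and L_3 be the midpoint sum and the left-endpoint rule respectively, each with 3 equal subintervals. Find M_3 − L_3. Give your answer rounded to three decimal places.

M_3 ≈ -20.68866.
L_3 ≈ -12.26852.
M_3 − L_3 ≈ -8.420.

-8.420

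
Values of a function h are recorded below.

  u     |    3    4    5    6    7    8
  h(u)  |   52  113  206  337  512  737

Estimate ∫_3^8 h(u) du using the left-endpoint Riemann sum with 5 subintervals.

Δu = 1.
Sum = 1·[52 + 113 + 206 + 337 + 512] = 1220.

1220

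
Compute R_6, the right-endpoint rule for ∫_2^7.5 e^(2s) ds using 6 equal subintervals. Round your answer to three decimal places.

3566809.865

Δs = (7.5 − 2)/6 = 11/12.
Right endpoints: 35/12, 23/6, 4.75, 17/3, 79/12, 7.5.
f(35/12) ≈ 341.495, f(23/6) ≈ 2135.950, f(4.75) ≈ 13359.727, f(17/3) ≈ 83561.096, f(79/12) ≈ 522649.667, f(7.5) ≈ 3269017.372.
Sum = Δs · [f(35/12) + f(23/6) + f(4.75) + ...].
Sum ≈ 3566809.865.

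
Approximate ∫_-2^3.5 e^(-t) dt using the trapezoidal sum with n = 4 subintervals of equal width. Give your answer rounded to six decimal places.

8.483299

Δt = (3.5 − (-2))/4 = 1.375.
f(-2) ≈ 7.389056, f(-0.625) ≈ 1.868246, f(0.75) ≈ 0.472367, f(2.125) ≈ 0.119433, f(3.5) ≈ 0.030197.
T_4 = (Δt/2)·[f(t_0) + 2f(t_1) + 2f(t_2) + 2f(t_3) + f(t_4)].
Sum ≈ 8.483299.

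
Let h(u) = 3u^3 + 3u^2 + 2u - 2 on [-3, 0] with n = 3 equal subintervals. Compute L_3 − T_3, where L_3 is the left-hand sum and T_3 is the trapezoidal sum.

-30

L_3 = -84.
T_3 = -54.
L_3 − T_3 = -30.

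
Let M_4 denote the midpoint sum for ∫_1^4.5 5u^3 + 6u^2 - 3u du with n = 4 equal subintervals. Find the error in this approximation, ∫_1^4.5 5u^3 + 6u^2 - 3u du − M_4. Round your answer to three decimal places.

Exact integral: ∫_1^4.5 f(u) du = 662.703125.
M_4 ≈ 652.15186.
Error ≈ 662.703125 − 652.15186 ≈ 10.551.

10.551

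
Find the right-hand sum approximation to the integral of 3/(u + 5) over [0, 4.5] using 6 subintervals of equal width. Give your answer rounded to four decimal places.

Δu = (4.5 − 0)/6 = 0.75.
Right endpoints: 0.75, 1.5, 2.25, 3, 3.75, 4.5.
f(0.75) = 12/23, f(1.5) = 6/13, f(2.25) = 12/29, f(3) = 0.375, f(3.75) = 12/35, f(4.5) = 6/19.
Sum = Δu · [f(0.75) + f(1.5) + f(2.25) + ...].
Sum ≈ 1.8230.

1.8230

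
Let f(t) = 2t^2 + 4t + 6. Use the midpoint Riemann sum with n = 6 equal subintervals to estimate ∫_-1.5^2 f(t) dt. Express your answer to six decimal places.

31.884838

Δt = (2 − (-1.5))/6 = 7/12.
Midpoints: -29/24, -0.625, -1/24, 13/24, 1.125, 41/24.
f(-29/24) = 1177/288, f(-0.625) = 4.28125, f(-1/24) = 1681/288, f(13/24) = 2521/288, f(1.125) = 13.03125, f(41/24) = 5377/288.
Sum = Δt · [f(-29/24) + f(-0.625) + f(-1/24) + ...].
Sum ≈ 31.884838.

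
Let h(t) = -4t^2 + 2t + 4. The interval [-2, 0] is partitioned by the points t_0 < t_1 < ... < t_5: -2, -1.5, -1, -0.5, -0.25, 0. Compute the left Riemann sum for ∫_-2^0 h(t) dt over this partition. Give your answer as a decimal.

Subinterval widths: 0.5, 0.5, 0.5, 0.25, 0.25.
Left endpoints: -2, -1.5, -1, -0.5, -0.25.
h(-2) = -16, h(-1.5) = -8, h(-1) = -2, h(-0.5) = 2, h(-0.25) = 3.25.
Sum = Σ Δt_i · h(t_i).
Sum = -11.6875.

-11.6875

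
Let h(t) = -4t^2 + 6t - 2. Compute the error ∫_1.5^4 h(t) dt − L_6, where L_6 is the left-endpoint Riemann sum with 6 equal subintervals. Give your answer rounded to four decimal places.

Exact integral: ∫_1.5^4 h(t) dt ≈ -44.583333.
L_6 ≈ -36.539352.
Error ≈ -44.583333 − (-36.539352) ≈ -8.0440.

-8.0440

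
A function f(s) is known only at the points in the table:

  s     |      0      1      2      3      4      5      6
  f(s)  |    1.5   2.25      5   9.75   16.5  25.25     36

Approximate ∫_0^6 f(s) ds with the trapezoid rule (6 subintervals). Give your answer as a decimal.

77.5

Δs = 1.
T_6 = (1/2)·[1.5 + 2·2.25 + 2·5 + 2·9.75 + 2·16.5 + 2·25.25 + 36] = 77.5.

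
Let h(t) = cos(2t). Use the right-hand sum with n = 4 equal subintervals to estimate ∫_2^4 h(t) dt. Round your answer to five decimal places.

Δt = (4 − 2)/4 = 0.5.
Right endpoints: 2.5, 3, 3.5, 4.
h(2.5) ≈ 0.28366, h(3) ≈ 0.96017, h(3.5) ≈ 0.75390, h(4) ≈ -0.14550.
Sum = Δt · [h(2.5) + h(3) + h(3.5) + h(4)].
Sum ≈ 0.92612.

0.92612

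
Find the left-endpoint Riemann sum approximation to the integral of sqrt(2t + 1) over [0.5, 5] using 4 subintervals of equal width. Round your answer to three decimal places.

10.106

Δt = (5 − 0.5)/4 = 1.125.
Left endpoints: 0.5, 1.625, 2.75, 3.875.
f(0.5) ≈ 1.414, f(1.625) ≈ 2.062, f(2.75) ≈ 2.550, f(3.875) ≈ 2.958.
Sum = Δt · [f(0.5) + f(1.625) + f(2.75) + f(3.875)].
Sum ≈ 10.106.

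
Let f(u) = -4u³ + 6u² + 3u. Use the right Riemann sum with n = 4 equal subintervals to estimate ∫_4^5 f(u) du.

-257.375

Δu = (5 − 4)/4 = 0.25.
Right endpoints: 4.25, 4.5, 4.75, 5.
f(4.25) = -185.9375, f(4.5) = -229.5, f(4.75) = -279.0625, f(5) = -335.
Sum = Δu · [f(4.25) + f(4.5) + f(4.75) + f(5)].
Sum = -257.375.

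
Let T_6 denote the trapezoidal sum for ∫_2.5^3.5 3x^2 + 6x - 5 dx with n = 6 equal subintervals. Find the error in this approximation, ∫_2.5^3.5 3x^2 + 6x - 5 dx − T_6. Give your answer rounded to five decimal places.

Exact integral: ∫_2.5^3.5 f(x) dx = 40.25.
T_6 ≈ 40.2638889.
Error ≈ 40.25 − 40.2638889 ≈ -0.01389.

-0.01389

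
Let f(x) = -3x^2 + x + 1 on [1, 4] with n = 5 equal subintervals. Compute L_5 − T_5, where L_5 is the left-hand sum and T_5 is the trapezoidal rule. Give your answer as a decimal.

L_5 = -40.44.
T_5 = -53.04.
L_5 − T_5 = 12.6.

12.6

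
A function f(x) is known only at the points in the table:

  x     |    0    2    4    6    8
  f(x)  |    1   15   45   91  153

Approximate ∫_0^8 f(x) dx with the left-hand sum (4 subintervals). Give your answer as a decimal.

Δx = 2.
Sum = 2·[1 + 15 + 45 + 91] = 304.

304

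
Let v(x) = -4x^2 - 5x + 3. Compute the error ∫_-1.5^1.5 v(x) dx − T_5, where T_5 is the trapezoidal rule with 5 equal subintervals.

0.72

Exact integral: ∫_-1.5^1.5 v(x) dx = 0.
T_5 = -0.72.
Error = 0 − (-0.72) = 0.72.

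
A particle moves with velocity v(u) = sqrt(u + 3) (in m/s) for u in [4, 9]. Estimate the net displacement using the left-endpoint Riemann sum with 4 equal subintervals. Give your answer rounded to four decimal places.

14.8487

Δu = (9 − 4)/4 = 1.25.
Left endpoints: 4, 5.25, 6.5, 7.75.
v(4) ≈ 2.6458, v(5.25) ≈ 2.8723, v(6.5) ≈ 3.0822, v(7.75) ≈ 3.2787.
Sum = Δu · [v(4) + v(5.25) + v(6.5) + v(7.75)].
Sum ≈ 14.8487.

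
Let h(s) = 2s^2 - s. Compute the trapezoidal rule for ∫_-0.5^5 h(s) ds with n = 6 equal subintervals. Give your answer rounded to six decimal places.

72.582176

Δs = (5 − (-0.5))/6 = 11/12.
h(-0.5) = 1, h(5/12) = -5/72, h(4/3) = 20/9, h(2.25) = 7.875, h(19/6) = 152/9, h(49/12) = 2107/72, h(5) = 45.
T_6 = (Δs/2)·[h(s_0) + 2h(s_1) + ... + 2h(s_{5}) + h(s_6)].
Sum ≈ 72.582176.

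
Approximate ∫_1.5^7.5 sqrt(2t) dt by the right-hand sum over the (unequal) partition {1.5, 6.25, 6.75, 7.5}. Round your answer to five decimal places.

Subinterval widths: 4.75, 0.5, 0.75.
Right endpoints: 6.25, 6.75, 7.5.
f(6.25) ≈ 3.53553, f(6.75) ≈ 3.67423, f(7.5) ≈ 3.87298.
Sum = Σ Δt_i · f(t_i).
Sum ≈ 21.53564.

21.53564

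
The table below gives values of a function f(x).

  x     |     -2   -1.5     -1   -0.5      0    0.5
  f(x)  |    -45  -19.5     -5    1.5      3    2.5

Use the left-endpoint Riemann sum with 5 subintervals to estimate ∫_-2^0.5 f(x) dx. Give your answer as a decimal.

Δx = 0.5.
Sum = 0.5·[(-45) + (-19.5) + (-5) + 1.5 + 3] = -32.5.

-32.5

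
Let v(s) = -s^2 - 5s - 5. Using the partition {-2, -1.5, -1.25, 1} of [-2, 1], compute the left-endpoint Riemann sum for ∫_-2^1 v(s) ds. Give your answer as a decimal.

Subinterval widths: 0.5, 0.25, 2.25.
Left endpoints: -2, -1.5, -1.25.
v(-2) = 1, v(-1.5) = 0.25, v(-1.25) = -0.3125.
Sum = Σ Δs_i · v(s_i).
Sum = -0.140625.

-0.140625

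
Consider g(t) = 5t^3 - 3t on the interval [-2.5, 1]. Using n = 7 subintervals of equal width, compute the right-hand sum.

Δt = (1 − (-2.5))/7 = 0.5.
Right endpoints: -2, -1.5, -1, -0.5, 0, 0.5, 1.
g(-2) = -34, g(-1.5) = -12.375, g(-1) = -2, g(-0.5) = 0.875, g(0) = 0, g(0.5) = -0.875, g(1) = 2.
Sum = Δt · [g(-2) + g(-1.5) + g(-1) + ...].
Sum = -23.1875.

-23.1875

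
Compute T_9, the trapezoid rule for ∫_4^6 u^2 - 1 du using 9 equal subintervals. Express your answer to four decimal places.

48.6831

Δu = (6 − 4)/9 = 2/9.
f(4) = 15, f(38/9) = 1363/81, f(40/9) = 1519/81, f(14/3) = 187/9, f(44/9) = 1855/81, f(46/9) = 2035/81, f(16/3) = 247/9, f(50/9) = 2419/81, f(52/9) = 2623/81, f(6) = 35.
T_9 = (Δu/2)·[f(u_0) + 2f(u_1) + ... + 2f(u_{8}) + f(u_9)].
Sum ≈ 48.6831.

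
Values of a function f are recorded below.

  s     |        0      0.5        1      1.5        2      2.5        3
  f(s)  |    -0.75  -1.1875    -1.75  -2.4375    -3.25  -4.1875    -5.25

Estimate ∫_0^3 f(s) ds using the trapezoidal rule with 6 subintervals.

-7.90625

Δs = 0.5.
T_6 = (0.5/2)·[(-0.75) + 2·(-1.1875) + 2·(-1.75) + 2·(-2.4375) + 2·(-3.25) + 2·(-4.1875) + (-5.25)] = -7.90625.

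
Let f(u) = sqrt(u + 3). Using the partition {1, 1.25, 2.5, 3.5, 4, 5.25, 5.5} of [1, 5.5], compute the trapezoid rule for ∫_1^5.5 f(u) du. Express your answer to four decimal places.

11.1803

Subinterval widths: 0.25, 1.25, 1, 0.5, 1.25, 0.25.
f(1) ≈ 2.0000, f(1.25) ≈ 2.0616, f(2.5) ≈ 2.3452, f(3.5) ≈ 2.5495, f(4) ≈ 2.6458, f(5.25) ≈ 2.8723, f(5.5) ≈ 2.9155.
On each subinterval the trapezoid contributes (Δu_i/2)·[f(u_{i-1}) + f(u_i)].
Sum ≈ 11.1803.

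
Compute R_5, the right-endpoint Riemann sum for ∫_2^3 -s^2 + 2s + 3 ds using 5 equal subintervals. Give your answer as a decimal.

Δs = (3 − 2)/5 = 0.2.
Right endpoints: 2.2, 2.4, 2.6, 2.8, 3.
f(2.2) = 2.56, f(2.4) = 2.04, f(2.6) = 1.44, f(2.8) = 0.76, f(3) = 0.
Sum = Δs · [f(2.2) + f(2.4) + f(2.6) + f(2.8) + f(3)].
Sum = 1.36.

1.36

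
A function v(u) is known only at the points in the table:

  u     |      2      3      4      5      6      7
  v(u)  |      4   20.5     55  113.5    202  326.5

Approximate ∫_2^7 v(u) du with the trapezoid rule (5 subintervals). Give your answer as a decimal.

Δu = 1.
T_5 = (1/2)·[4 + 2·20.5 + 2·55 + 2·113.5 + 2·202 + 326.5] = 556.25.

556.25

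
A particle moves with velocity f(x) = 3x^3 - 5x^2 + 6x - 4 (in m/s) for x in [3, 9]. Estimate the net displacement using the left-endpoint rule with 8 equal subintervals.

Δx = (9 − 3)/8 = 0.75.
Left endpoints: 3, 3.75, 4.5, 5.25, 6, 6.75, 7.5, 8.25.
f(3) = 50, f(3.75) = 106.390625, f(4.5) = 195.125, f(5.25) = 323.796875, f(6) = 500, f(6.75) = 731.328125, f(7.5) = 1025.375, f(8.25) = 1389.734375.
Sum = Δx · [f(3) + f(3.75) + f(4.5) + ...].
Sum = 3241.3125.

3241.3125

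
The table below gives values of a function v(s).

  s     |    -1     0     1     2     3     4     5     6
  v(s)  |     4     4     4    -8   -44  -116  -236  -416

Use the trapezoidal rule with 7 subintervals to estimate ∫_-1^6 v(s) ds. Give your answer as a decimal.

Δs = 1.
T_7 = (1/2)·[4 + 2·4 + 2·4 + 2·(-8) + 2·(-44) + 2·(-116) + 2·(-236) + (-416)] = -602.

-602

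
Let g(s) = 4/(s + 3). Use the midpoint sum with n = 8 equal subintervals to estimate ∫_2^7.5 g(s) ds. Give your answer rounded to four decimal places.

Δs = (7.5 − 2)/8 = 0.6875.
Midpoints: 2.34375, 3.03125, 3.71875, 4.40625, 5.09375, 5.78125, 6.46875, 7.15625.
g(2.34375) = 128/171, g(3.03125) = 128/193, g(3.71875) = 128/215, g(4.40625) = 128/237, g(5.09375) = 128/259, g(5.78125) = 128/281, g(6.46875) = 128/303, g(7.15625) = 128/325.
Sum = Δs · [g(2.34375) + g(3.03125) + g(3.71875) + ...].
Sum ≈ 2.9653.

2.9653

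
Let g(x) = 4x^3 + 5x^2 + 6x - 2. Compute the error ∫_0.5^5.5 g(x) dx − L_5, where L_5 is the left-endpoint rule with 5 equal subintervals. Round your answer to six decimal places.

Exact integral: ∫_0.5^5.5 g(x) dx ≈ 1272.08333333.
L_5 = 883.75.
Error ≈ 1272.08333333 − 883.75 ≈ 388.333333.

388.333333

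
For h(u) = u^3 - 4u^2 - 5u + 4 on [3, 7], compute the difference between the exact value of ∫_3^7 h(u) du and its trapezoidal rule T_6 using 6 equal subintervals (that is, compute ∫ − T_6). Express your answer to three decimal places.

-3.259

Exact integral: ∫_3^7 h(u) du ≈ 74.66667.
T_6 ≈ 77.92593.
Error ≈ 74.66667 − 77.92593 ≈ -3.259.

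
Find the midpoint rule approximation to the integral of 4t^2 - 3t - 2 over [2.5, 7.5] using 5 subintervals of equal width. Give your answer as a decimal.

455

Δt = (7.5 − 2.5)/5 = 1.
Midpoints: 3, 4, 5, 6, 7.
f(3) = 25, f(4) = 50, f(5) = 83, f(6) = 124, f(7) = 173.
Sum = Δt · [f(3) + f(4) + f(5) + f(6) + f(7)].
Sum = 455.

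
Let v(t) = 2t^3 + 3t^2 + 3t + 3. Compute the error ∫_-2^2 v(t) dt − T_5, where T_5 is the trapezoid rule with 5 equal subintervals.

Exact integral: ∫_-2^2 v(t) dt = 28.
T_5 = 29.28.
Error = 28 − 29.28 = -1.28.

-1.28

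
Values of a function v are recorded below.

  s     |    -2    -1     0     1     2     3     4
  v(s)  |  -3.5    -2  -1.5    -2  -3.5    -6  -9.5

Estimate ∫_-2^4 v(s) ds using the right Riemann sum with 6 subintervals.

-24.5

Δs = 1.
Sum = 1·[(-2) + (-1.5) + (-2) + (-3.5) + (-6) + (-9.5)] = -24.5.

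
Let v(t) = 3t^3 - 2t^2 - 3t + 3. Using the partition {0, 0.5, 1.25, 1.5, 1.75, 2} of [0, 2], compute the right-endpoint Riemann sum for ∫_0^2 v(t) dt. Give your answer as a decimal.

8.3828125

Subinterval widths: 0.5, 0.75, 0.25, 0.25, 0.25.
Right endpoints: 0.5, 1.25, 1.5, 1.75, 2.
v(0.5) = 1.375, v(1.25) = 1.984375, v(1.5) = 4.125, v(1.75) = 7.703125, v(2) = 13.
Sum = Σ Δt_i · v(t_i).
Sum = 8.3828125.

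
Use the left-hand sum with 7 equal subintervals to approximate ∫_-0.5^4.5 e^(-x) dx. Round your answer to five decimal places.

Δx = (4.5 − (-0.5))/7 = 5/7.
Left endpoints: -0.5, 3/14, 13/14, 23/14, 33/14, 43/14, 53/14.
f(-0.5) ≈ 1.64872, f(3/14) ≈ 0.80712, f(13/14) ≈ 0.39512, f(23/14) ≈ 0.19343, f(33/14) ≈ 0.09469, f(43/14) ≈ 0.04635, f(53/14) ≈ 0.02269.
Sum = Δx · [f(-0.5) + f(3/14) + f(13/14) + ...].
Sum ≈ 2.29152.

2.29152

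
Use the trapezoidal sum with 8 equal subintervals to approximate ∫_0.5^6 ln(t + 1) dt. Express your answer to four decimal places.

Δt = (6 − 0.5)/8 = 0.6875.
f(0.5) ≈ 0.4055, f(1.1875) ≈ 0.7828, f(1.875) ≈ 1.0561, f(2.5625) ≈ 1.2705, f(3.25) ≈ 1.4469, f(3.9375) ≈ 1.5969, f(4.625) ≈ 1.7272, f(5.3125) ≈ 1.8425, f(6) ≈ 1.9459.
T_8 = (Δt/2)·[f(t_0) + 2f(t_1) + ... + 2f(t_{7}) + f(t_8)].
Sum ≈ 7.4927.

7.4927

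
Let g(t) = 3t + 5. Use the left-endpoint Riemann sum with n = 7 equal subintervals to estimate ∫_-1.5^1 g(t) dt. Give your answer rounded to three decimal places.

Δt = (1 − (-1.5))/7 = 5/14.
Left endpoints: -1.5, -8/7, -11/14, -3/7, -1/14, 2/7, 9/14.
g(-1.5) = 0.5, g(-8/7) = 11/7, g(-11/14) = 37/14, g(-3/7) = 26/7, g(-1/14) = 67/14, g(2/7) = 41/7, g(9/14) = 97/14.
Sum = Δt · [g(-1.5) + g(-8/7) + g(-11/14) + ...].
Sum ≈ 9.286.

9.286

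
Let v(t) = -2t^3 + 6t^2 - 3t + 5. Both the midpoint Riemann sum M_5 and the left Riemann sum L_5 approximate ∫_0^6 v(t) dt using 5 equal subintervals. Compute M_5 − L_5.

M_5 = -231.36.
L_5 = -116.88.
M_5 − L_5 = -114.48.

-114.48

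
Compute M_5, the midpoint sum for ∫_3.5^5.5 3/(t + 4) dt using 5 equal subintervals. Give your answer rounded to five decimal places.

0.70903

Δt = (5.5 − 3.5)/5 = 0.4.
Midpoints: 3.7, 4.1, 4.5, 4.9, 5.3.
f(3.7) = 30/77, f(4.1) = 10/27, f(4.5) = 6/17, f(4.9) = 30/89, f(5.3) = 10/31.
Sum = Δt · [f(3.7) + f(4.1) + f(4.5) + f(4.9) + f(5.3)].
Sum ≈ 0.70903.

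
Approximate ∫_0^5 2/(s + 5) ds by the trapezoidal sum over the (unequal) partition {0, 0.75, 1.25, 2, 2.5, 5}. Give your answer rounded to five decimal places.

1.39596

Subinterval widths: 0.75, 0.5, 0.75, 0.5, 2.5.
f(0) = 0.4, f(0.75) = 8/23, f(1.25) = 0.32, f(2) = 2/7, f(2.5) = 4/15, f(5) = 0.2.
On each subinterval the trapezoid contributes (Δs_i/2)·[f(s_{i-1}) + f(s_i)].
Sum ≈ 1.39596.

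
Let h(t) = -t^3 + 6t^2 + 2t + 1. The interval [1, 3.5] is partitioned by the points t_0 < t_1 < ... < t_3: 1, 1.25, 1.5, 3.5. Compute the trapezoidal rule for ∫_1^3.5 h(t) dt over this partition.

58.24609375

Subinterval widths: 0.25, 0.25, 2.
h(1) = 8, h(1.25) = 10.921875, h(1.5) = 14.125, h(3.5) = 38.625.
On each subinterval the trapezoid contributes (Δt_i/2)·[h(t_{i-1}) + h(t_i)].
Sum = 58.24609375.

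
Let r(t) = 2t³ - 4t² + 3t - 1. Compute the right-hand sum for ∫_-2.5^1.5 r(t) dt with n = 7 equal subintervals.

Δt = (1.5 − (-2.5))/7 = 4/7.
Right endpoints: -27/14, -19/14, -11/14, -3/14, 5/14, 13/14, 1.5.
r(-27/14) = -49405/1372, r(-19/14) = -23925/1372, r(-11/14) = -9325/1372, r(-3/14) = -2533/1372, r(5/14) = -477/1372, r(13/14) = -85/1372, r(1.5) = 1.25.
Sum = Δt · [r(-27/14) + r(-19/14) + r(-11/14) + ...].
Sum = -35.

-35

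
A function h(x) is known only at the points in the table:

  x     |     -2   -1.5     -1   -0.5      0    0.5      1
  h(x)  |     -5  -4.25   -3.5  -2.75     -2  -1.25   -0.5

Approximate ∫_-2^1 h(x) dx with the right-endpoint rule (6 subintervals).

Δx = 0.5.
Sum = 0.5·[(-4.25) + (-3.5) + (-2.75) + (-2) + (-1.25) + (-0.5)] = -7.125.

-7.125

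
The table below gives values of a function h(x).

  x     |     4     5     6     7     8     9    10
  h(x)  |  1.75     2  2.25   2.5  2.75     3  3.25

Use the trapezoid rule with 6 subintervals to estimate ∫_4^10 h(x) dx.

Δx = 1.
T_6 = (1/2)·[1.75 + 2·2 + 2·2.25 + 2·2.5 + 2·2.75 + 2·3 + 3.25] = 15.

15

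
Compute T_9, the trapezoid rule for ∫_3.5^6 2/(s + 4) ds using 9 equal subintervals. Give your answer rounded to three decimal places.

Δs = (6 − 3.5)/9 = 5/18.
f(3.5) = 4/15, f(34/9) = 9/35, f(73/18) = 36/145, f(13/3) = 0.24, f(83/18) = 36/155, f(44/9) = 0.225, f(31/6) = 12/55, f(49/9) = 18/85, f(103/18) = 36/175, f(6) = 0.2.
T_9 = (Δs/2)·[f(s_0) + 2f(s_1) + ... + 2f(s_{8}) + f(s_9)].
Sum ≈ 0.575.

0.575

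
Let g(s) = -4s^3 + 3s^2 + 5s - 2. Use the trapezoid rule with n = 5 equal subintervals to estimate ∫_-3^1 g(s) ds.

86.4

Δs = (1 − (-3))/5 = 0.8.
g(-3) = 118, g(-2.2) = 44.112, g(-1.4) = 7.856, g(-0.6) = -3.056, g(0.2) = -0.912, g(1) = 2.
T_5 = (Δs/2)·[g(s_0) + 2g(s_1) + ... + 2g(s_{4}) + g(s_5)].
Sum = 86.4.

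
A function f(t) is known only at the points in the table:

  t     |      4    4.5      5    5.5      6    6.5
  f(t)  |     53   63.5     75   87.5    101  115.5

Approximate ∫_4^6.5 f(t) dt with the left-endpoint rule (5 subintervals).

Δt = 0.5.
Sum = 0.5·[53 + 63.5 + 75 + 87.5 + 101] = 190.

190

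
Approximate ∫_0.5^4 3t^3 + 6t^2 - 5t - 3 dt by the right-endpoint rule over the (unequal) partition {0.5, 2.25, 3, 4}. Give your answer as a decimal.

Subinterval widths: 1.75, 0.75, 1.
Right endpoints: 2.25, 3, 4.
f(2.25) = 50.296875, f(3) = 117, f(4) = 265.
Sum = Σ Δt_i · f(t_i).
Sum = 440.76953125.

440.76953125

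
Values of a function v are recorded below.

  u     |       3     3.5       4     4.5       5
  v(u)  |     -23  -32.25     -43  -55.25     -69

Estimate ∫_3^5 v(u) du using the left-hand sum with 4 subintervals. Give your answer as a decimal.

-76.75

Δu = 0.5.
Sum = 0.5·[(-23) + (-32.25) + (-43) + (-55.25)] = -76.75.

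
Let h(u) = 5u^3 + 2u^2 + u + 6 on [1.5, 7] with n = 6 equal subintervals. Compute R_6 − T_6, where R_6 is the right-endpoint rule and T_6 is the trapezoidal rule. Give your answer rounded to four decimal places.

823.6823

R_6 ≈ 4152.040075.
T_6 ≈ 3328.357784.
R_6 − T_6 ≈ 823.6823.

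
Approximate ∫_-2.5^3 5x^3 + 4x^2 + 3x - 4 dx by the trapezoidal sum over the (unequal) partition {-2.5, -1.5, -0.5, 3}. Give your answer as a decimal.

247.78125

Subinterval widths: 1, 1, 3.5.
f(-2.5) = -64.625, f(-1.5) = -16.375, f(-0.5) = -5.125, f(3) = 176.
On each subinterval the trapezoid contributes (Δx_i/2)·[f(x_{i-1}) + f(x_i)].
Sum = 247.78125.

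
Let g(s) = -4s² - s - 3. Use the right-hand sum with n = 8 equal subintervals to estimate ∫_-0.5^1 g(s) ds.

-6.83203125

Δs = (1 − (-0.5))/8 = 0.1875.
Right endpoints: -0.3125, -0.125, 0.0625, 0.25, 0.4375, 0.625, 0.8125, 1.
g(-0.3125) = -3.078125, g(-0.125) = -2.9375, g(0.0625) = -3.078125, g(0.25) = -3.5, g(0.4375) = -4.203125, g(0.625) = -5.1875, g(0.8125) = -6.453125, g(1) = -8.
Sum = Δs · [g(-0.3125) + g(-0.125) + g(0.0625) + ...].
Sum = -6.83203125.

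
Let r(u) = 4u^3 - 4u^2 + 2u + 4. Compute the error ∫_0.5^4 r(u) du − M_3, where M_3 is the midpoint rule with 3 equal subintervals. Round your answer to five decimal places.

9.13079

Exact integral: ∫_0.5^4 r(u) du ≈ 200.5208333.
M_3 ≈ 191.3900463.
Error ≈ 200.5208333 − 191.3900463 ≈ 9.13079.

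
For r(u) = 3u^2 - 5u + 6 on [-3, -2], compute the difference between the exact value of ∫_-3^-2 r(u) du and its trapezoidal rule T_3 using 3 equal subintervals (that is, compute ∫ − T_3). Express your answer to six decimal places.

-0.055556

Exact integral: ∫_-3^-2 r(u) du = 37.5.
T_3 ≈ 37.55555556.
Error ≈ 37.5 − 37.55555556 ≈ -0.055556.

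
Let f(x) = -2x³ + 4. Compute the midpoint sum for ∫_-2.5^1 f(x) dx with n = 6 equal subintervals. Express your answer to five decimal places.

Δx = (1 − (-2.5))/6 = 7/12.
Midpoints: -53/24, -1.625, -25/24, -11/24, 0.125, 17/24.
f(-53/24) = 176525/6912, f(-1.625) = 12.58203125, f(-25/24) = 43273/6912, f(-11/24) = 28979/6912, f(0.125) = 3.99609375, f(17/24) = 22735/6912.
Sum = Δx · [f(-53/24) + f(-1.625) + f(-25/24) + ...].
Sum ≈ 32.58464.

32.58464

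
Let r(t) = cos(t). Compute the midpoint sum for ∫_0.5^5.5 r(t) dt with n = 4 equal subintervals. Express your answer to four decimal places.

Δt = (5.5 − 0.5)/4 = 1.25.
Midpoints: 1.125, 2.375, 3.625, 4.875.
r(1.125) ≈ 0.4312, r(2.375) ≈ -0.7203, r(3.625) ≈ -0.8854, r(4.875) ≈ 0.1619.
Sum = Δt · [r(1.125) + r(2.375) + r(3.625) + r(4.875)].
Sum ≈ -1.2658.

-1.2658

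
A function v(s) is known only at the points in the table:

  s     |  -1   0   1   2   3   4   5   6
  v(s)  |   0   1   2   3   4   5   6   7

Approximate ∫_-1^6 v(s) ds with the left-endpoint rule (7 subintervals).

21

Δs = 1.
Sum = 1·[0 + 1 + 2 + 3 + 4 + 5 + 6] = 21.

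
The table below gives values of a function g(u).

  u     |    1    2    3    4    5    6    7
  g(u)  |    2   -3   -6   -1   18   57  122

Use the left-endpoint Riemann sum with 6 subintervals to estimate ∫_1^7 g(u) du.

67

Δu = 1.
Sum = 1·[2 + (-3) + (-6) + (-1) + 18 + 57] = 67.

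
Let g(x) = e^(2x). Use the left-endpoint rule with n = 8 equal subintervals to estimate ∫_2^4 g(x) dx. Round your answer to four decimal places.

Δx = (4 − 2)/8 = 0.25.
Left endpoints: 2, 2.25, 2.5, 2.75, 3, 3.25, 3.5, 3.75.
g(2) ≈ 54.5982, g(2.25) ≈ 90.0171, g(2.5) ≈ 148.4132, g(2.75) ≈ 244.6919, g(3) ≈ 403.4288, g(3.25) ≈ 665.1416, g(3.5) ≈ 1096.6332, g(3.75) ≈ 1808.0424.
Sum = Δx · [g(2) + g(2.25) + g(2.5) + ...].
Sum ≈ 1127.7416.

1127.7416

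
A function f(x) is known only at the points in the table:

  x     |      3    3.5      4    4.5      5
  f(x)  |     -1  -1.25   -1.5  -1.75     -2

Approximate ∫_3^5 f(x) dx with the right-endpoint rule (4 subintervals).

Δx = 0.5.
Sum = 0.5·[(-1.25) + (-1.5) + (-1.75) + (-2)] = -3.25.

-3.25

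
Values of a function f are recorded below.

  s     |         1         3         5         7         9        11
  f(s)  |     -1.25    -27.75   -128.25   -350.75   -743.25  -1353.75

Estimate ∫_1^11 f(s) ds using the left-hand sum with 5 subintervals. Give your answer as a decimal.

Δs = 2.
Sum = 2·[(-1.25) + (-27.75) + (-128.25) + (-350.75) + (-743.25)] = -2502.5.

-2502.5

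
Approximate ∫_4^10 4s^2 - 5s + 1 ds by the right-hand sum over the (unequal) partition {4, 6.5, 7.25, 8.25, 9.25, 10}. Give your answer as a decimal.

Subinterval widths: 2.5, 0.75, 1, 1, 0.75.
Right endpoints: 6.5, 7.25, 8.25, 9.25, 10.
f(6.5) = 137.5, f(7.25) = 175, f(8.25) = 232, f(9.25) = 297, f(10) = 351.
Sum = Σ Δs_i · f(s_i).
Sum = 1267.25.

1267.25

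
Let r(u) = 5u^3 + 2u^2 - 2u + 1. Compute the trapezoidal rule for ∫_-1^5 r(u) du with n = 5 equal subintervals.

892.08

Δu = (5 − (-1))/5 = 1.2.
r(-1) = 0, r(0.2) = 0.72, r(1.4) = 15.84, r(2.6) = 97.2, r(3.8) = 296.64, r(5) = 666.
T_5 = (Δu/2)·[r(u_0) + 2r(u_1) + ... + 2r(u_{4}) + r(u_5)].
Sum = 892.08.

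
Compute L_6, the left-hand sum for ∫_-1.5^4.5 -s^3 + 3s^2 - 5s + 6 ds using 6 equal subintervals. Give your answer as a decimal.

Δs = (4.5 − (-1.5))/6 = 1.
Left endpoints: -1.5, -0.5, 0.5, 1.5, 2.5, 3.5.
f(-1.5) = 23.625, f(-0.5) = 9.375, f(0.5) = 4.125, f(1.5) = 1.875, f(2.5) = -3.375, f(3.5) = -17.625.
Sum = Δs · [f(-1.5) + f(-0.5) + f(0.5) + ...].
Sum = 18.

18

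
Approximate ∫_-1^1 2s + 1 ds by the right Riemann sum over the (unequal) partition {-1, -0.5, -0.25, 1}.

3.875

Subinterval widths: 0.5, 0.25, 1.25.
Right endpoints: -0.5, -0.25, 1.
f(-0.5) = 0, f(-0.25) = 0.5, f(1) = 3.
Sum = Σ Δs_i · f(s_i).
Sum = 3.875.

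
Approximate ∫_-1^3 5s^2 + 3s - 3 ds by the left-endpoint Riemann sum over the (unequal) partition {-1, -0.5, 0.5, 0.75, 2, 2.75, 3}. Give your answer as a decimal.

Subinterval widths: 0.5, 1, 0.25, 1.25, 0.75, 0.25.
Left endpoints: -1, -0.5, 0.5, 0.75, 2, 2.75.
f(-1) = -1, f(-0.5) = -3.25, f(0.5) = -0.25, f(0.75) = 2.0625, f(2) = 23, f(2.75) = 43.0625.
Sum = Σ Δs_i · f(s_i).
Sum = 26.78125.

26.78125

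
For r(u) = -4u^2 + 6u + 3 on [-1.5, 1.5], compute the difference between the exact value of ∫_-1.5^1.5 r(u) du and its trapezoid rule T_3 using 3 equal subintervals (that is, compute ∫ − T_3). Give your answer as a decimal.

2

Exact integral: ∫_-1.5^1.5 r(u) du = 0.
T_3 = -2.
Error = 0 − (-2) = 2.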